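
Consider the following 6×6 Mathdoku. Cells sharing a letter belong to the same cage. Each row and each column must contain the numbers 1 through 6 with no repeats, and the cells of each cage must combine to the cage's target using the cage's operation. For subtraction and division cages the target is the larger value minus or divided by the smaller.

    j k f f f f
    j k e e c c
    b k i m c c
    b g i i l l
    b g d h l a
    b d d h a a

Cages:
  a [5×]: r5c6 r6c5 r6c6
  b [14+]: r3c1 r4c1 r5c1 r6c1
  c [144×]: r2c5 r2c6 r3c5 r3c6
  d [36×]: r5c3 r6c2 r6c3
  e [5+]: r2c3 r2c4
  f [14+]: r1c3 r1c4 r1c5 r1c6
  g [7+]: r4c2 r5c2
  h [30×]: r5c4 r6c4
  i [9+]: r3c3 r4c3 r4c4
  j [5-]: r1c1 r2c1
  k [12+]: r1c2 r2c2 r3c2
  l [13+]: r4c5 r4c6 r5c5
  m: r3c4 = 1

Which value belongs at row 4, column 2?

3

M is a freebie, leaving r3c4 = 1.
The 3 cells of cage a must have product 5, which forces r5c6 = 1.
Cage a has product 5, so r6c5 = 1.
The 3 cells of cage a must have product 5, leaving r6c6 = 5.
The two cells of cage h must have product 30; hence r5c4 = 5.
Row 6 now contains 5, leaving r6c4 = 6.
Row 2 needs a 5, and only r2c2 is open for it.
In column 2, 2 can only go at r6c2, so r6c2 = 2.
The 3 cells of cage d must have product 36, which forces r5c3 = 6.
The 3 cells of cage d must have product 36, which forces r6c3 = 3.
3 is placed in row 6, so r6c1 = 4.
Column 2 needs a 1, and only r1c2 is open for it.
Row 1 now contains 1, leaving r1c1 = 6.
Cage j needs two cells with difference 5, leaving r2c1 = 1.
1 is placed in row 2, so r2c3 = 2.
Cage k has sum 12; hence r3c2 = 6.
Cage e needs two cells with sum 5, so r2c4 = 3.
Cage i has sum 9, so r4c3 = 1.
3 is placed in column 4; hence r4c4 = 4.
Column 4 already has 4; hence r1c4 = 2.
The 3 cells of cage i must have sum 9, which forces r3c3 = 4.
Row 4 now contains 4; hence r4c2 = 3.
3 is placed in row 4; hence r4c6 = 6.
The two cells of cage g must have sum 7; hence r5c2 = 4.
4 is placed in row 5, leaving r5c5 = 2.
Column 3 now contains 4; hence r1c3 = 5.
The 4 cells of cage c must have product 144, leaving r2c5 = 6.
Column 6 already has 6, leaving r2c6 = 4.
Column 5 now contains 2, leaving r3c5 = 3.
Cage c needs product 144, leaving r3c6 = 2.
6 is placed in row 4, which forces r4c5 = 5.
Row 5 now contains 2; hence r5c1 = 3.
3 is placed in column 5, leaving r1c5 = 4.
4 is placed in column 6, so r1c6 = 3.
Row 3 now contains 2, leaving r3c1 = 5.
Row 4 now contains 5, so r4c1 = 2.
Filled in: 6 1 5 2 4 3 / 1 5 2 3 6 4 / 5 6 4 1 3 2 / 2 3 1 4 5 6 / 3 4 6 5 2 1 / 4 2 3 6 1 5.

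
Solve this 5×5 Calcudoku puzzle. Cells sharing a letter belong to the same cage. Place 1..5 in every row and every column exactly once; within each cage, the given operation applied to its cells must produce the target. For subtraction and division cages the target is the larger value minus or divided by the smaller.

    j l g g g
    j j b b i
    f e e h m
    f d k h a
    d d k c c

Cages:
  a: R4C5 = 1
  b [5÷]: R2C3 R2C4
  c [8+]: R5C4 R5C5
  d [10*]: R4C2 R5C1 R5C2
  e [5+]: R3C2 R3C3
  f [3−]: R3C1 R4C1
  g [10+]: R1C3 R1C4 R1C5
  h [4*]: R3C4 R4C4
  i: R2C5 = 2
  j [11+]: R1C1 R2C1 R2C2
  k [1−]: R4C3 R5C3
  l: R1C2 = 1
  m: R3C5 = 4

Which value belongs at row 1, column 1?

4

L is a freebie, leaving R1C2 = 1.
Cage i is given; hence R2C5 = 2.
M is a freebie, leaving R3C5 = 4.
Cage a is given, which forces R4C5 = 1.
4 is placed in row 3, leaving R3C4 = 1.
Row 4 already has 1, which forces R4C4 = 4.
Cage d has product 10, leaving R5C1 = 1.
The two cells of cage b must have quotient 5, which forces R2C3 = 1.
Column 4 now contains 1, so R2C4 = 5.
Column 4 now contains 5, leaving R5C4 = 3.
Row 5 already has 3, which forces R5C5 = 5.
The 3 cells of cage j must have sum 11; hence R1C1 = 4.
The 3 cells of cage g must have sum 10; hence R1C3 = 5.
Column 4 now contains 3, which forces R1C4 = 2.
Column 5 now contains 5, so R1C5 = 3.
Cage j has sum 11, leaving R2C1 = 3.
Cage j has sum 11; hence R2C2 = 4.
Cage d needs product 10, leaving R4C2 = 5.
5 is placed in column 3; hence R4C3 = 3.
Row 5 now contains 5, which forces R5C2 = 2.
2 is placed in row 5, which forces R5C3 = 4.
Cage f needs two cells with difference 3; hence R3C1 = 5.
Column 2 already has 2, so R3C2 = 3.
3 is placed in column 3, leaving R3C3 = 2.
Row 4 now contains 5, so R4C1 = 2.
Filled in: 4 1 5 2 3 / 3 4 1 5 2 / 5 3 2 1 4 / 2 5 3 4 1 / 1 2 4 3 5.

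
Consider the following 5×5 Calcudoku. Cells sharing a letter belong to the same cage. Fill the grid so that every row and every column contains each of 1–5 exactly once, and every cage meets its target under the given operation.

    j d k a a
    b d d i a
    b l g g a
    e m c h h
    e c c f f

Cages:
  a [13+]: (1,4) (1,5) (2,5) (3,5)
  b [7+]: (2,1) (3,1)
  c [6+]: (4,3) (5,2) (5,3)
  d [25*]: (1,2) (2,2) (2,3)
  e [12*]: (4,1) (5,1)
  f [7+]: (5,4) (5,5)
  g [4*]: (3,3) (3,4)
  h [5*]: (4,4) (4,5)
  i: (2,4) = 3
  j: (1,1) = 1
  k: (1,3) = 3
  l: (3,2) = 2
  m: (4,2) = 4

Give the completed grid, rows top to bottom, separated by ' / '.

1 5 3 4 2 / 2 1 5 3 4 / 5 2 4 1 3 / 3 4 2 5 1 / 4 3 1 2 5

J is a freebie, so (1,1) = 1.
The 3 cells of cage d must have product 25, which forces (1,2) = 5.
Cage k is given, leaving (1,3) = 3.
The 3 cells of cage d must have product 25, so (2,2) = 1.
Cage d has product 25, which forces (2,3) = 5.
Cage i is given, leaving (2,4) = 3.
L is a freebie, which forces (3,2) = 2.
Cage m is given, leaving (4,2) = 4.
Column 2 now contains 2, which forces (5,2) = 3.
Row 4 already has 4, leaving (4,1) = 3.
Row 5 already has 3, so (5,1) = 4.
4 is placed in column 1, so (2,1) = 2.
Row 2 now contains 2, so (2,5) = 4.
Column 1 already has 3, so (3,1) = 5.
Row 3 now contains 5; hence (3,5) = 3.
Cage a needs sum 13; hence (1,4) = 4.
4 is placed in column 5, which forces (1,5) = 2.
Column 4 already has 4, leaving (3,4) = 1.
1 is placed in column 4; hence (4,4) = 5.
5 is placed in row 4; hence (4,5) = 1.
Column 4 now contains 5; hence (5,4) = 2.
Column 5 now contains 2, which forces (5,5) = 5.
Row 3 already has 1, leaving (3,3) = 4.
Row 4 now contains 1, which forces (4,3) = 2.
Row 5 now contains 2, leaving (5,3) = 1.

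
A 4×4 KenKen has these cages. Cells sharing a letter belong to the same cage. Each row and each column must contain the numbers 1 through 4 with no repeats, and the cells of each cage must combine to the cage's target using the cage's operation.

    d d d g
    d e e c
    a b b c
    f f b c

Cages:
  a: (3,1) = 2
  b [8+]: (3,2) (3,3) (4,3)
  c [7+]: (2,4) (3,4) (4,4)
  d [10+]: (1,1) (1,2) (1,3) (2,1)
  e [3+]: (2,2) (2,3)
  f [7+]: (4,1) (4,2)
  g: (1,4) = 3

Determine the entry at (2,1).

3

Cage g is given, so (1,4) = 3.
Cage a is given, which forces (3,1) = 2.
Cage d has sum 10; hence (2,1) = 3.
Column 1 now contains 3, leaving (4,1) = 4.
4 is placed in row 4, so (4,2) = 3.
3 is placed in row 4, leaving (4,3) = 1.
Row 4 now contains 1, so (4,4) = 2.
Column 1 already has 4, which forces (1,1) = 1.
Cage e's pair has sum 3, so (2,2) = 1.
Column 3 now contains 1, so (2,3) = 2.
1 is placed in row 2, which forces (2,4) = 4.
Cage b has sum 8, so (3,2) = 4.
Cage b needs sum 8, leaving (3,3) = 3.
Column 4 now contains 4, leaving (3,4) = 1.
4 is placed in column 2, so (1,2) = 2.
Column 3 already has 2, which forces (1,3) = 4.
Filled in: 1 2 4 3 / 3 1 2 4 / 2 4 3 1 / 4 3 1 2.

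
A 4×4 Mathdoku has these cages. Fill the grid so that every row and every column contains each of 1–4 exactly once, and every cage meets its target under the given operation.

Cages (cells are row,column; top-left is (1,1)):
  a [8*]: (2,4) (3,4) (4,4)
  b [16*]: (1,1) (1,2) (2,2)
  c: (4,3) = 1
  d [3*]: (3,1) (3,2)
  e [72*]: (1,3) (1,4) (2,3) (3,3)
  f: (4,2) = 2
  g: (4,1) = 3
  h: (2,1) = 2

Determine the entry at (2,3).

Cage e needs product 72; hence (1,4) = 3.
Cage h is given; hence (2,1) = 2.
Row 2 now contains 2, which forces (2,2) = 4.
Row 2 already has 4; hence (2,3) = 3.
Row 2 already has 4, leaving (2,4) = 1.
Cage g is a single given cell, so (4,1) = 3.
Cage f is a single given cell, so (4,2) = 2.
Cage c is given; hence (4,3) = 1.
2 is placed in row 4, so (4,4) = 4.
2 is placed in column 1, leaving (1,1) = 4.
4 is placed in column 2; hence (1,2) = 1.
4 is placed in row 1, so (1,3) = 2.
Column 1 already has 3, leaving (3,1) = 1.
The two cells of cage d must have product 3; hence (3,2) = 3.
Column 3 already has 2, which forces (3,3) = 4.
Column 4 now contains 4, which forces (3,4) = 2.
Filled in: 4 1 2 3 / 2 4 3 1 / 1 3 4 2 / 3 2 1 4.

3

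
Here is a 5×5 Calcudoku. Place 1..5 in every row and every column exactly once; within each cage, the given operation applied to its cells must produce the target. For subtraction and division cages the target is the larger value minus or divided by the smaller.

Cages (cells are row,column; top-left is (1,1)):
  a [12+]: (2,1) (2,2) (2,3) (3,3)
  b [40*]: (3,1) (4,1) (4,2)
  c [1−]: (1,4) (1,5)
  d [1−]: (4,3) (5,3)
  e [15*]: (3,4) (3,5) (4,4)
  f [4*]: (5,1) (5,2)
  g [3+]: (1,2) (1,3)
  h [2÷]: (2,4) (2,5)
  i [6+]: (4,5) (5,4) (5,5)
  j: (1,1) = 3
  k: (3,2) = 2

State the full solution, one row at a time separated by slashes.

Cage j is given; hence (1,1) = 3.
Cage k is given, leaving (3,2) = 2.
Column 2 already has 2, so (1,2) = 1.
The two cells of cage g must have sum 3, leaving (1,3) = 2.
Cage b has product 40, so (4,1) = 2.
1 is placed in column 2, so (5,2) = 4.
Cage a has sum 12, leaving (2,2) = 3.
Cage b needs product 40, which forces (3,1) = 4.
Row 3 already has 4, leaving (3,3) = 3.
4 is placed in column 2, leaving (4,2) = 5.
Cage d's pair has difference 1, leaving (4,3) = 4.
4 is placed in row 5, so (5,1) = 1.
Column 3 already has 3, so (5,3) = 5.
Column 1 now contains 1, which forces (2,1) = 5.
Column 3 now contains 5, so (2,3) = 1.
Cage e needs product 15, so (4,4) = 3.
The 3 cells of cage i must have sum 6, so (4,5) = 1.
Column 4 now contains 3, which forces (5,4) = 2.
Row 5 now contains 2, which forces (5,5) = 3.
Column 4 now contains 2, which forces (2,4) = 4.
Cage h needs two cells with quotient 2; hence (2,5) = 2.
Cage e has product 15, so (3,4) = 1.
Column 5 now contains 1, so (3,5) = 5.
4 is placed in column 4, so (1,4) = 5.
Column 5 already has 5, so (1,5) = 4.

3 1 2 5 4 / 5 3 1 4 2 / 4 2 3 1 5 / 2 5 4 3 1 / 1 4 5 2 3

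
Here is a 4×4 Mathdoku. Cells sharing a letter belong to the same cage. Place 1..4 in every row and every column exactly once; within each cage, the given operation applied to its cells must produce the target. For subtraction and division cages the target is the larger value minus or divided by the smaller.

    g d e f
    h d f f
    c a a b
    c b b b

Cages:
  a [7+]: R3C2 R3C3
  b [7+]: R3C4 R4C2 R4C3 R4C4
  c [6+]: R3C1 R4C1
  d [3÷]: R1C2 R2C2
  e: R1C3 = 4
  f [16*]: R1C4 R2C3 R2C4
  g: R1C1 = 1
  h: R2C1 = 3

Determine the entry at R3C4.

1

Cage g is given, so R1C1 = 1.
Row 1 already has 1, leaving R1C2 = 3.
E is a freebie, leaving R1C3 = 4.
Row 1 now contains 4; hence R1C4 = 2.
Cage h is a single given cell, which forces R2C1 = 3.
3 is placed in column 2, leaving R2C2 = 1.
4 is placed in column 3, so R2C3 = 2.
1 is placed in row 2, leaving R2C4 = 4.
3 is placed in column 2; hence R3C2 = 4.
4 is placed in column 3, which forces R3C3 = 3.
The 4 cells of cage b must have sum 7, which forces R3C4 = 1.
Column 2 already has 1; hence R4C2 = 2.
Column 3 now contains 3, which forces R4C3 = 1.
Column 4 already has 2, leaving R4C4 = 3.
4 is placed in row 3, leaving R3C1 = 2.
Row 4 already has 2, which forces R4C1 = 4.
Filled in: 1 3 4 2 / 3 1 2 4 / 2 4 3 1 / 4 2 1 3.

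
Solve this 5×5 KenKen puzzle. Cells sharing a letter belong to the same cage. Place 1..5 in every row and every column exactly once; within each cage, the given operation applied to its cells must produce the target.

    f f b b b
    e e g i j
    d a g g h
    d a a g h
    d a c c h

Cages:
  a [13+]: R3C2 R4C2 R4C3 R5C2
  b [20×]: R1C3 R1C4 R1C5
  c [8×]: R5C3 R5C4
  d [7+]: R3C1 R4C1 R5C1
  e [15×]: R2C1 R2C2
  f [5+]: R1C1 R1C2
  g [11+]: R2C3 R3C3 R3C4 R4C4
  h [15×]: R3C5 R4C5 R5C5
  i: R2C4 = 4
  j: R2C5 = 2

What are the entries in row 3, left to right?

I is a freebie; hence R2C4 = 4.
Cage j is given, leaving R2C5 = 2.
Column 4 already has 4, leaving R5C4 = 2.
Row 5 already has 2, which forces R5C3 = 4.
Cage b needs product 20; hence R1C5 = 4.
Column 3 now contains 4, which forces R3C3 = 2.
Row 5 already has 4, leaving R5C1 = 1.
2 is placed in row 3, so R3C1 = 4.
Cage d needs sum 7; hence R4C1 = 2.
2 is placed in column 1, so R1C1 = 3.
Cage f needs two cells with sum 5, leaving R1C2 = 2.
Column 1 already has 3; hence R2C1 = 5.
Row 2 now contains 5; hence R2C2 = 3.
Row 2 now contains 3, so R2C3 = 1.
Cage a needs sum 13; hence R4C2 = 4.
Column 2 now contains 3, which forces R5C2 = 5.
Row 5 now contains 5, which forces R5C5 = 3.
Column 3 now contains 1; hence R1C3 = 5.
Cage b has product 20, leaving R1C4 = 1.
Column 2 already has 5, which forces R3C2 = 1.
Row 3 already has 1; hence R3C5 = 5.
The 4 cells of cage a must have sum 13, so R4C3 = 3.
Row 4 already has 3, leaving R4C4 = 5.
5 is placed in column 5, so R4C5 = 1.
5 is placed in row 3, which forces R3C4 = 3.
Filled in: 3 2 5 1 4 / 5 3 1 4 2 / 4 1 2 3 5 / 2 4 3 5 1 / 1 5 4 2 3.

4 1 2 3 5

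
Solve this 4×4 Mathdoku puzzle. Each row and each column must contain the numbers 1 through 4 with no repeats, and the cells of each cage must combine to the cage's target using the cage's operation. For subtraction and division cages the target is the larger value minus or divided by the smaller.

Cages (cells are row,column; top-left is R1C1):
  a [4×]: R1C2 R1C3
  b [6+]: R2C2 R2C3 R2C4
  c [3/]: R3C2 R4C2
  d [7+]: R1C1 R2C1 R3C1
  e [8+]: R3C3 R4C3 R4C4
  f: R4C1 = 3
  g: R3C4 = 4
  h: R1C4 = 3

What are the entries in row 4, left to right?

3 1 4 2

Cage h is a single given cell, which forces R1C4 = 3.
G is a freebie; hence R3C4 = 4.
Cage f is a single given cell, leaving R4C1 = 3.
3 is placed in row 4, so R4C2 = 1.
1 is placed in row 4, so R4C4 = 2.
1 is placed in column 2; hence R1C2 = 4.
Cage a's pair has product 4, leaving R1C3 = 1.
2 is placed in column 4, leaving R2C4 = 1.
1 is placed in column 2, which forces R3C2 = 3.
Cage e needs sum 8, which forces R3C3 = 2.
Row 4 already has 2; hence R4C3 = 4.
Row 1 now contains 1; hence R1C1 = 2.
Cage d needs sum 7, leaving R2C1 = 4.
Column 2 now contains 3, which forces R2C2 = 2.
Column 3 now contains 2, leaving R2C3 = 3.
2 is placed in row 3, which forces R3C1 = 1.
Completed grid: 2 4 1 3 / 4 2 3 1 / 1 3 2 4 / 3 1 4 2.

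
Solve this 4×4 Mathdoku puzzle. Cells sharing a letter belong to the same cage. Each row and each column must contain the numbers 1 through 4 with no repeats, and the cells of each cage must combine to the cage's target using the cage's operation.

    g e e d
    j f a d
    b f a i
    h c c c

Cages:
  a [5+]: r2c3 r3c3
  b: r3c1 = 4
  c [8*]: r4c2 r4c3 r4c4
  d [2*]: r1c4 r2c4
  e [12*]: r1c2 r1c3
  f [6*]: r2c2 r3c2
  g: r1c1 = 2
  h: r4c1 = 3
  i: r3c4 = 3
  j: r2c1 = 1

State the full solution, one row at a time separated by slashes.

2 4 3 1 / 1 3 4 2 / 4 2 1 3 / 3 1 2 4

Cage g is given, which forces r1c1 = 2.
2 is placed in row 1; hence r1c4 = 1.
Cage j is a single given cell; hence r2c1 = 1.
Column 4 already has 1, so r2c4 = 2.
Cage b is a single given cell, so r3c1 = 4.
Cage i is a single given cell, leaving r3c4 = 3.
H is a freebie; hence r4c1 = 3.
Column 4 already has 2, which forces r4c4 = 4.
Row 2 now contains 2, so r2c2 = 3.
Row 2 already has 3; hence r2c3 = 4.
Row 3 already has 3; hence r3c2 = 2.
Row 3 now contains 2; hence r3c3 = 1.
Column 2 already has 2, leaving r4c2 = 1.
Column 3 already has 1, which forces r4c3 = 2.
Column 2 already has 3, so r1c2 = 4.
Column 3 already has 4, which forces r1c3 = 3.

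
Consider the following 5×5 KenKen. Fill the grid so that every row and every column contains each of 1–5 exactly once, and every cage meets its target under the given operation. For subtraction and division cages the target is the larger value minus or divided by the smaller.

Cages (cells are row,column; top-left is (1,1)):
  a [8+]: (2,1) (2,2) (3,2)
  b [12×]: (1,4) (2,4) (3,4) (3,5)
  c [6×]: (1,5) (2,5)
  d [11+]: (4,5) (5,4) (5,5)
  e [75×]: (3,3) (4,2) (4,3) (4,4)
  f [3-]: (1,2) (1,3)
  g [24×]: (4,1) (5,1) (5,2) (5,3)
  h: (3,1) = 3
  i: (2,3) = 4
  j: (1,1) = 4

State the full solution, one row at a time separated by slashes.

Cage j is given, leaving (1,1) = 4.
I is a freebie, which forces (2,3) = 4.
Cage h is given, so (3,1) = 3.
The 4 cells of cage e must have product 75, leaving (3,3) = 5.
The two cells of cage f must have difference 3, so (1,2) = 5.
Cage f's pair has difference 3, leaving (1,3) = 2.
Row 1 already has 2, which forces (1,5) = 3.
Column 5 now contains 3, which forces (2,5) = 2.
Column 5 already has 2; hence (3,5) = 1.
The 4 cells of cage g must have product 24, leaving (5,2) = 4.
Cage g needs product 24; hence (5,3) = 3.
4 is placed in row 5, leaving (5,5) = 5.
3 is placed in row 1, which forces (1,4) = 1.
Cage a needs sum 8; hence (2,1) = 5.
Cage a needs sum 8, leaving (2,2) = 1.
Cage b has product 12, so (2,4) = 3.
4 is placed in column 2, leaving (3,2) = 2.
Row 3 now contains 1; hence (3,4) = 4.
Cage e has product 75, so (4,2) = 3.
Column 3 already has 3, so (4,3) = 1.
Cage e needs product 75, which forces (4,4) = 5.
Column 5 now contains 5, so (4,5) = 4.
5 is placed in row 5, so (5,4) = 2.
1 is placed in row 4, leaving (4,1) = 2.
Row 5 already has 2, which forces (5,1) = 1.

4 5 2 1 3 / 5 1 4 3 2 / 3 2 5 4 1 / 2 3 1 5 4 / 1 4 3 2 5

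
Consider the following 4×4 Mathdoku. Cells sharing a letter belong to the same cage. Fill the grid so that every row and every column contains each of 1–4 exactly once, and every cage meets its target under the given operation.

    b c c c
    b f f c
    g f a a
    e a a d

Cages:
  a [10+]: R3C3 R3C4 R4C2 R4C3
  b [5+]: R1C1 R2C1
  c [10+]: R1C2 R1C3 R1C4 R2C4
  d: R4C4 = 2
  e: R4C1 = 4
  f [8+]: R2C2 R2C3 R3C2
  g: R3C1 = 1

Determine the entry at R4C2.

1

Cage g is given; hence R3C1 = 1.
E is a freebie, so R4C1 = 4.
Cage d is a single given cell, leaving R4C4 = 2.
Cage a has sum 10, which forces R3C3 = 2.
The 4 cells of cage a must have sum 10, which forces R3C4 = 4.
Cage c needs sum 10; hence R1C2 = 2.
The 4 cells of cage c must have sum 10, which forces R1C3 = 4.
4 is placed in row 3, leaving R3C2 = 3.
Column 2 already has 3, leaving R4C2 = 1.
Row 4 now contains 1, leaving R4C3 = 3.
Row 1 now contains 2, so R1C1 = 3.
Row 1 already has 3; hence R1C4 = 1.
Cage b needs two cells with sum 5; hence R2C1 = 2.
Column 2 now contains 1, so R2C2 = 4.
Column 3 already has 3, leaving R2C3 = 1.
Column 4 already has 1, which forces R2C4 = 3.
Filled in: 3 2 4 1 / 2 4 1 3 / 1 3 2 4 / 4 1 3 2.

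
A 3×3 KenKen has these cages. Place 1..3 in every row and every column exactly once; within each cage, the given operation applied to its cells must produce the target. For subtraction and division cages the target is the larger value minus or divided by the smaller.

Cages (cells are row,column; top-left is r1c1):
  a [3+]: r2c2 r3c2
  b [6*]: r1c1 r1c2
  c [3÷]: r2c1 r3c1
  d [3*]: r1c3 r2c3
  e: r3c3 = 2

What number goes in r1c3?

Cage e is a single given cell; hence r3c3 = 2.
Cage a needs two cells with sum 3, leaving r2c2 = 2.
Row 3 already has 2, which forces r3c2 = 1.
The two cells of cage b must have product 6, which forces r1c1 = 2.
Column 2 now contains 2; hence r1c2 = 3.
Row 1 now contains 3, so r1c3 = 1.
The two cells of cage c must have quotient 3; hence r2c1 = 1.
1 is placed in column 3, which forces r2c3 = 3.
Row 3 now contains 1, so r3c1 = 3.
Filled in: 2 3 1 / 1 2 3 / 3 1 2.

1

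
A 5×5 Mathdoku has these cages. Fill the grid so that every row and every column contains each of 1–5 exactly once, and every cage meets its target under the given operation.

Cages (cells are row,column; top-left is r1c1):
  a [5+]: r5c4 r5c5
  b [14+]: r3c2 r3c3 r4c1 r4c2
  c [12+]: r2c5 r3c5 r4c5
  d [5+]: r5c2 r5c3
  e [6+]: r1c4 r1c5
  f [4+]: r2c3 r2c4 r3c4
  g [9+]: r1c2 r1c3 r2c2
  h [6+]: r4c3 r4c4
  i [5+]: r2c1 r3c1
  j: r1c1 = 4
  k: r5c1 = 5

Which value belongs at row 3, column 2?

3

Cage j is a single given cell; hence r1c1 = 4.
Cage f needs sum 4, leaving r2c3 = 1.
The 3 cells of cage f must have sum 4, which forces r2c4 = 2.
Cage f needs sum 4, which forces r3c4 = 1.
K is a freebie, so r5c1 = 5.
Column 4 already has 1, leaving r1c4 = 5.
Cage e's pair has sum 6, which forces r1c5 = 1.
2 is placed in row 2, leaving r2c1 = 3.
The two cells of cage i must have sum 5; hence r3c1 = 2.
2 is placed in column 1, which forces r4c1 = 1.
Cage h's pair has sum 6, which forces r4c3 = 2.
Cage h needs two cells with sum 6, which forces r4c4 = 4.
Column 4 now contains 4, so r5c4 = 3.
Column 5 now contains 1; hence r5c5 = 2.
Cage g has sum 9, leaving r1c2 = 2.
Column 3 already has 2, leaving r1c3 = 3.
The 3 cells of cage g must have sum 9, leaving r2c2 = 4.
4 is placed in row 2, leaving r2c5 = 5.
Cage b has sum 14, leaving r3c2 = 3.
The 4 cells of cage b must have sum 14, leaving r3c3 = 5.
3 is placed in row 3, which forces r3c5 = 4.
The 4 cells of cage b must have sum 14, leaving r4c2 = 5.
Column 5 already has 5, so r4c5 = 3.
Row 5 now contains 2, which forces r5c2 = 1.
Row 5 now contains 3; hence r5c3 = 4.
Completed grid: 4 2 3 5 1 / 3 4 1 2 5 / 2 3 5 1 4 / 1 5 2 4 3 / 5 1 4 3 2.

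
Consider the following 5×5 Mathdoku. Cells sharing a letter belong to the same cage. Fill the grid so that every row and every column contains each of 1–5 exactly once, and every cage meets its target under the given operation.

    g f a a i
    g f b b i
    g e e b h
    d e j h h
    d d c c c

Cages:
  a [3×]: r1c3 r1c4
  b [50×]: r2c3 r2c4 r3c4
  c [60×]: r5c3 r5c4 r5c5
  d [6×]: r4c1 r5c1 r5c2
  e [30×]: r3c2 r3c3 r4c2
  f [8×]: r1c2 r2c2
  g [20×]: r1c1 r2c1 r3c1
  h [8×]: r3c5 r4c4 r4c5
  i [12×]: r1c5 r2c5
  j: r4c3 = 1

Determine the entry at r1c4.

1

Cage b needs product 50, so r2c3 = 5.
Cage b has product 50; hence r2c4 = 2.
The 3 cells of cage b must have product 50, so r3c4 = 5.
Cage j is given, which forces r4c3 = 1.
1 is placed in row 4, which forces r4c4 = 4.
Row 4 already has 4; hence r4c5 = 2.
Column 4 now contains 4; hence r5c4 = 3.
Cage g has product 20; hence r1c1 = 5.
Cage f's pair has product 8; hence r1c2 = 2.
Column 3 already has 1, leaving r1c3 = 3.
Column 4 already has 3; hence r1c4 = 1.
3 is placed in row 1, which forces r1c5 = 4.
Row 2 already has 2; hence r2c2 = 4.
Column 5 already has 4, leaving r2c5 = 3.
2 is placed in column 2, leaving r3c2 = 3.
3 is placed in column 3; hence r3c3 = 2.
Cage h has product 8; hence r3c5 = 1.
Row 4 already has 2; hence r4c1 = 3.
The 3 cells of cage e must have product 30; hence r4c2 = 5.
2 is placed in column 2, leaving r5c2 = 1.
Row 5 already has 3, which forces r5c3 = 4.
The 3 cells of cage c must have product 60, which forces r5c5 = 5.
Row 2 already has 4; hence r2c1 = 1.
Row 3 already has 1, which forces r3c1 = 4.
Row 5 now contains 1, so r5c1 = 2.
Completed grid: 5 2 3 1 4 / 1 4 5 2 3 / 4 3 2 5 1 / 3 5 1 4 2 / 2 1 4 3 5.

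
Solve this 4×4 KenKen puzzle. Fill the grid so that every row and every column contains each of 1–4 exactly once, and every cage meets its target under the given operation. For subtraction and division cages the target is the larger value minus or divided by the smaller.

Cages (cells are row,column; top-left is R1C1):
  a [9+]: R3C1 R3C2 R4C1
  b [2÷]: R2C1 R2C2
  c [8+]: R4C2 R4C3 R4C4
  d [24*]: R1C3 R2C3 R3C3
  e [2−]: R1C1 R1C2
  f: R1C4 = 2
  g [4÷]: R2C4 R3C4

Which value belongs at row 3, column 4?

1

Cage f is given, leaving R1C4 = 2.
The only place for 4 in row 1 is R1C3.
In row 2, 3 can only go at R2C3, so R2C3 = 3.
3 is placed in column 3, which forces R3C3 = 2.
3 is placed in column 3, leaving R4C3 = 1.
Row 4 needs a 2, and only R4C1 is open for it.
Cage b's pair has quotient 2, so R2C2 = 2.
Row 3 needs a 1, and only R3C4 is open for it.
Column 4 now contains 1, leaving R2C4 = 4.
Column 4 already has 4; hence R4C4 = 3.
Row 2 now contains 4, leaving R2C1 = 1.
3 is placed in row 4, leaving R4C2 = 4.
Column 1 already has 1, leaving R1C1 = 3.
The two cells of cage e must have difference 2, so R1C2 = 1.
Cage a has sum 9; hence R3C1 = 4.
Column 2 now contains 4, leaving R3C2 = 3.
The full grid is 3 1 4 2 / 1 2 3 4 / 4 3 2 1 / 2 4 1 3.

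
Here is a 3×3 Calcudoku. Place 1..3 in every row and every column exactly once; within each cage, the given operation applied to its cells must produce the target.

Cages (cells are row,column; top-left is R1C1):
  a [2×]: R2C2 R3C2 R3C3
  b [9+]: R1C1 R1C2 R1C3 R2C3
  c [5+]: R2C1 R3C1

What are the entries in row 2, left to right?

Cage a has product 2, leaving R2C2 = 1.
The 4 cells of cage b must have sum 9, leaving R2C3 = 3.
Cage a has product 2, leaving R3C2 = 2.
Cage a needs product 2, so R3C3 = 1.
Cage b has sum 9, so R1C1 = 1.
2 is placed in column 2, leaving R1C2 = 3.
Column 3 already has 1, so R1C3 = 2.
Row 2 now contains 3, which forces R2C1 = 2.
Row 3 now contains 2, which forces R3C1 = 3.
Completed grid: 1 3 2 / 2 1 3 / 3 2 1.

2 1 3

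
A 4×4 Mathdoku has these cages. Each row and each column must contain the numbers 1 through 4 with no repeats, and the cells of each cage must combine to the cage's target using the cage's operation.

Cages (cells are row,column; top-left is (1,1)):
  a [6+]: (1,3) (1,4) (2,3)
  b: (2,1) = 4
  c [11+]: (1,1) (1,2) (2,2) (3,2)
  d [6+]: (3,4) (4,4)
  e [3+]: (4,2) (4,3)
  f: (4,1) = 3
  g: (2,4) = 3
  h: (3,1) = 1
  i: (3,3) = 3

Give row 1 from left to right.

Cage b is given; hence (2,1) = 4.
G is a freebie, so (2,4) = 3.
H is a freebie, leaving (3,1) = 1.
I is a freebie, leaving (3,3) = 3.
F is a freebie, which forces (4,1) = 3.
Column 1 already has 3, which forces (1,1) = 2.
Cage c has sum 11, leaving (1,2) = 3.
Cage a has sum 6; hence (1,3) = 4.
Cage a has sum 6, which forces (1,4) = 1.
Cage c needs sum 11; hence (2,2) = 2.
Cage a has sum 6, leaving (2,3) = 1.
The 4 cells of cage c must have sum 11, so (3,2) = 4.
4 is placed in row 3, leaving (3,4) = 2.
2 is placed in column 2; hence (4,2) = 1.
1 is placed in column 3, so (4,3) = 2.
2 is placed in column 4, so (4,4) = 4.
Completed grid: 2 3 4 1 / 4 2 1 3 / 1 4 3 2 / 3 1 2 4.

2 3 4 1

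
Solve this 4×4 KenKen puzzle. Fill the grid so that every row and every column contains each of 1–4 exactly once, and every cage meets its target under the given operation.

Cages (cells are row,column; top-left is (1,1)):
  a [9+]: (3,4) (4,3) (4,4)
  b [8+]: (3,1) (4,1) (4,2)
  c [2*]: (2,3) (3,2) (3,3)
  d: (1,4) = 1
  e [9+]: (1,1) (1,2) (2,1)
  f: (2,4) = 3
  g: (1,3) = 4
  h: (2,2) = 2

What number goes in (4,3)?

G is a freebie, so (1,3) = 4.
D is a freebie, which forces (1,4) = 1.
Cage h is given, which forces (2,2) = 2.
Cage c has product 2, leaving (2,3) = 1.
F is a freebie, which forces (2,4) = 3.
Cage c has product 2; hence (3,2) = 1.
Cage c needs product 2, so (3,3) = 2.
Row 3 already has 2, leaving (3,4) = 4.
2 is placed in column 3, so (4,3) = 3.
Column 4 now contains 4, leaving (4,4) = 2.
Cage e has sum 9, so (1,1) = 2.
Column 2 already has 2, so (1,2) = 3.
3 is placed in row 2, so (2,1) = 4.
Row 3 now contains 4, which forces (3,1) = 3.
The 3 cells of cage b must have sum 8, which forces (4,1) = 1.
3 is placed in row 4, so (4,2) = 4.
Filled in: 2 3 4 1 / 4 2 1 3 / 3 1 2 4 / 1 4 3 2.

3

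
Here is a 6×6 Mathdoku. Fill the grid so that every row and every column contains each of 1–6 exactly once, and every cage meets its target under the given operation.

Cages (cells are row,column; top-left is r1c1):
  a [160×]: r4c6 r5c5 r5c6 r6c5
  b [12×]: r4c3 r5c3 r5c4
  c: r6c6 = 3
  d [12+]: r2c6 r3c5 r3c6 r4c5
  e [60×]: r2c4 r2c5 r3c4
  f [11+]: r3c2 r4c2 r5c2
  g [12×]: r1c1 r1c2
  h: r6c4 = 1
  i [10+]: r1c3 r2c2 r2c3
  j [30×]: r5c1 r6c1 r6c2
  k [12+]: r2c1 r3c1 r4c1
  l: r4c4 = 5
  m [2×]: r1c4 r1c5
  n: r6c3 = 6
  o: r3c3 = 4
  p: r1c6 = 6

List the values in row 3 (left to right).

5 1 4 3 6 2

Cage p is a single given cell; hence r1c6 = 6.
Cage o is a single given cell; hence r3c3 = 4.
Cage l is a single given cell, which forces r4c4 = 5.
N is a freebie, leaving r6c3 = 6.
H is a freebie, so r6c4 = 1.
Cage c is given, so r6c6 = 3.
1 is placed in column 4, which forces r1c4 = 2.
Cage m needs two cells with product 2, leaving r1c5 = 1.
Cage e needs product 60, leaving r2c5 = 5.
Cage j needs product 30, so r5c1 = 3.
Column 1 now contains 3, so r1c1 = 4.
Cage g needs two cells with product 12, leaving r1c2 = 3.
Row 1 now contains 3; hence r1c3 = 5.
The 3 cells of cage e must have product 60; hence r2c4 = 4.
Cage e needs product 60, which forces r3c4 = 3.
The 4 cells of cage a must have product 160, leaving r4c6 = 4.
4 is placed in column 4; hence r5c4 = 6.
The 4 cells of cage a must have product 160; hence r5c6 = 5.
The 3 cells of cage i must have sum 10; hence r2c2 = 2.
Cage i has sum 10; hence r2c3 = 3.
2 is placed in row 2, leaving r2c6 = 1.
Cage k has sum 12, so r3c1 = 5.
Cage d has sum 12, so r3c5 = 6.
Column 6 now contains 1, which forces r3c6 = 2.
The 4 cells of cage d must have sum 12, so r4c5 = 3.
Cage f has sum 11, so r5c2 = 4.
Row 5 now contains 4, leaving r5c5 = 2.
5 is placed in column 1, so r6c1 = 2.
2 is placed in column 2, which forces r6c2 = 5.
Column 5 now contains 2, leaving r6c5 = 4.
1 is placed in row 2, which forces r2c1 = 6.
6 is placed in row 3, so r3c2 = 1.
The 3 cells of cage k must have sum 12; hence r4c1 = 1.
Cage f needs sum 11, so r4c2 = 6.
The 3 cells of cage b must have product 12, which forces r4c3 = 2.
Row 5 now contains 2; hence r5c3 = 1.
The full grid is 4 3 5 2 1 6 / 6 2 3 4 5 1 / 5 1 4 3 6 2 / 1 6 2 5 3 4 / 3 4 1 6 2 5 / 2 5 6 1 4 3.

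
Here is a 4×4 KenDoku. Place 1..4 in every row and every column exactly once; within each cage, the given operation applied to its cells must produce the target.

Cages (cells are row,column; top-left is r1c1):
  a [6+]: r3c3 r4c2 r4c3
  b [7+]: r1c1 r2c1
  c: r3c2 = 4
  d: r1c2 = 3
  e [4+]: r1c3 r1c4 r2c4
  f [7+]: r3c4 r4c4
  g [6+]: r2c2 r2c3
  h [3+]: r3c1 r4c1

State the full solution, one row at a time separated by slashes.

4 3 1 2 / 3 2 4 1 / 1 4 2 3 / 2 1 3 4

Cage d is given, leaving r1c2 = 3.
Cage e has sum 4, leaving r1c3 = 1.
Cage e has sum 4, leaving r1c4 = 2.
Cage e has sum 4; hence r2c4 = 1.
C is a freebie, so r3c2 = 4.
4 is placed in row 3, so r3c4 = 3.
Column 4 already has 3, so r4c4 = 4.
3 is placed in row 1, which forces r1c1 = 4.
The two cells of cage b must have sum 7; hence r2c1 = 3.
4 is placed in column 2, which forces r2c2 = 2.
Cage g needs two cells with sum 6, so r2c3 = 4.
Row 3 already has 3, which forces r3c3 = 2.
The 3 cells of cage a must have sum 6, which forces r4c2 = 1.
The 3 cells of cage a must have sum 6; hence r4c3 = 3.
Row 3 already has 2, so r3c1 = 1.
Row 4 already has 1, so r4c1 = 2.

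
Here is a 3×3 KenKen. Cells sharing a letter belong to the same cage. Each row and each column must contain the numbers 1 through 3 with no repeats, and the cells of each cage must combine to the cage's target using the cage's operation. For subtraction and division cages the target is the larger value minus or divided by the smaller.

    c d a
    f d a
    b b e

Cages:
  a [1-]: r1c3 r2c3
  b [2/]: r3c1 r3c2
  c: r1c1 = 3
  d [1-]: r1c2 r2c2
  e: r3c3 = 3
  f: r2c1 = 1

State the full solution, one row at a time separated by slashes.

Cage c is a single given cell, so r1c1 = 3.
Cage f is a single given cell, leaving r2c1 = 1.
Column 1 already has 1, which forces r3c1 = 2.
Row 3 already has 2, so r3c2 = 1.
E is a freebie, so r3c3 = 3.
Column 2 already has 1, so r1c2 = 2.
The two cells of cage a must have difference 1; hence r1c3 = 1.
Cage d's pair has difference 1, leaving r2c2 = 3.
Column 3 already has 3; hence r2c3 = 2.

3 2 1 / 1 3 2 / 2 1 3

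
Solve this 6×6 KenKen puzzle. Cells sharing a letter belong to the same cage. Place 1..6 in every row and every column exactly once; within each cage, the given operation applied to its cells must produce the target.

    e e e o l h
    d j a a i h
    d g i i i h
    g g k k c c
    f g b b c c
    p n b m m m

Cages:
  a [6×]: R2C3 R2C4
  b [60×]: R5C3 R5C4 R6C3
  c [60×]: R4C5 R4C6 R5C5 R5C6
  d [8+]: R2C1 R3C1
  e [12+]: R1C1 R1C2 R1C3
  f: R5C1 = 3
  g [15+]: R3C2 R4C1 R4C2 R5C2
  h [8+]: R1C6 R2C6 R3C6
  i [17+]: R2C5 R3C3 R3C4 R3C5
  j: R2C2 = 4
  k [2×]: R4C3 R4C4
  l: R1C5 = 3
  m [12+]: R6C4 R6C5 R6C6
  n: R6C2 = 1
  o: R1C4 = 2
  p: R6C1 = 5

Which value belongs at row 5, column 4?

5

O is a freebie, so R1C4 = 2.
Cage l is given, which forces R1C5 = 3.
J is a freebie; hence R2C2 = 4.
Column 4 now contains 2, which forces R4C4 = 1.
Cage f is a single given cell, so R5C1 = 3.
P is a freebie, leaving R6C1 = 5.
Cage n is given, leaving R6C2 = 1.
Row 4 now contains 1, leaving R4C3 = 2.
Column 3 already has 2, leaving R2C3 = 1.
Cage a needs two cells with product 6, so R2C4 = 6.
Row 4 already has 2, which forces R4C1 = 4.
Cage b has product 60, leaving R6C3 = 3.
Column 4 now contains 6, so R6C4 = 4.
Cage e has sum 12, so R1C1 = 1.
6 is placed in row 2, leaving R2C1 = 2.
2 is placed in row 2; hence R2C5 = 5.
Row 2 now contains 5, which forces R2C6 = 3.
Cage d's pair has sum 8; hence R3C1 = 6.
Column 5 now contains 5; hence R4C5 = 6.
Row 4 now contains 6, so R4C6 = 5.
The 3 cells of cage b must have product 60, so R5C3 = 4.
Column 4 now contains 4, so R5C4 = 5.
Column 5 already has 6, leaving R6C5 = 2.
Row 6 now contains 2, which forces R6C6 = 6.
Column 6 already has 5, leaving R1C6 = 4.
Cage g has sum 15; hence R3C2 = 2.
Column 3 already has 4; hence R3C3 = 5.
Column 4 now contains 5, leaving R3C4 = 3.
Cage i has sum 17; hence R3C5 = 4.
Cage h has sum 8, which forces R3C6 = 1.
Row 4 now contains 6, leaving R4C2 = 3.
The 4 cells of cage g must have sum 15, which forces R5C2 = 6.
Column 5 now contains 2; hence R5C5 = 1.
The 4 cells of cage c must have product 60, which forces R5C6 = 2.
Column 2 now contains 6, leaving R1C2 = 5.
Column 3 already has 5, which forces R1C3 = 6.
The full grid is 1 5 6 2 3 4 / 2 4 1 6 5 3 / 6 2 5 3 4 1 / 4 3 2 1 6 5 / 3 6 4 5 1 2 / 5 1 3 4 2 6.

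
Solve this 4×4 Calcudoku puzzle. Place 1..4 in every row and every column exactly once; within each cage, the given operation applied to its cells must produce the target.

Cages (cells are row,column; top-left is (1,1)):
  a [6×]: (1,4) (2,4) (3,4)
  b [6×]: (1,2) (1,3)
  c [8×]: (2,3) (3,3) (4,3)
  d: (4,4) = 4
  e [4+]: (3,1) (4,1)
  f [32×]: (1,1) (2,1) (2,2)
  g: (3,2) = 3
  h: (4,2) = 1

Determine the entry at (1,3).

Cage f needs product 32, which forces (1,1) = 4.
Cage f needs product 32, which forces (2,1) = 2.
Cage f needs product 32, so (2,2) = 4.
Row 2 now contains 4, so (2,3) = 1.
1 is placed in row 2, which forces (2,4) = 3.
Cage g is a single given cell, leaving (3,2) = 3.
Cage h is a single given cell; hence (4,2) = 1.
Cage d is a single given cell, which forces (4,4) = 4.
Column 2 already has 3; hence (1,2) = 2.
The two cells of cage b must have product 6; hence (1,3) = 3.
2 is placed in row 1, so (1,4) = 1.
Row 3 already has 3, leaving (3,1) = 1.
Cage c has product 8, which forces (3,3) = 4.
Column 4 now contains 1, leaving (3,4) = 2.
Row 4 now contains 1, so (4,1) = 3.
4 is placed in row 4, leaving (4,3) = 2.
The full grid is 4 2 3 1 / 2 4 1 3 / 1 3 4 2 / 3 1 2 4.

3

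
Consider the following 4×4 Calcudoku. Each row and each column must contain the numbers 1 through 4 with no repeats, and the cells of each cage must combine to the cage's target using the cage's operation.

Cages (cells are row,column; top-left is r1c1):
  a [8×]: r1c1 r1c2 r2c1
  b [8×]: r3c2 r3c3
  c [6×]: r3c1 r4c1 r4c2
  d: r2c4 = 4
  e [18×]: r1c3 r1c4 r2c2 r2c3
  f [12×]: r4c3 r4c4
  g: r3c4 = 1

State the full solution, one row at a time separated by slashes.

4 1 3 2 / 2 3 1 4 / 3 4 2 1 / 1 2 4 3

D is a freebie, which forces r2c4 = 4.
G is a freebie, so r3c4 = 1.
Column 4 now contains 4; hence r4c4 = 3.
Cage e has product 18, so r1c3 = 3.
3 is placed in column 4; hence r1c4 = 2.
The 4 cells of cage e must have product 18, which forces r2c2 = 3.
Cage e needs product 18, which forces r2c3 = 1.
Cage c needs product 6; hence r3c1 = 3.
3 is placed in row 4, which forces r4c3 = 4.
1 is placed in row 2; hence r2c1 = 2.
The two cells of cage b must have product 8; hence r3c2 = 4.
Column 3 already has 4, leaving r3c3 = 2.
2 is placed in column 1, so r4c1 = 1.
Row 4 already has 1, so r4c2 = 2.
1 is placed in column 1, leaving r1c1 = 4.
Column 2 now contains 4; hence r1c2 = 1.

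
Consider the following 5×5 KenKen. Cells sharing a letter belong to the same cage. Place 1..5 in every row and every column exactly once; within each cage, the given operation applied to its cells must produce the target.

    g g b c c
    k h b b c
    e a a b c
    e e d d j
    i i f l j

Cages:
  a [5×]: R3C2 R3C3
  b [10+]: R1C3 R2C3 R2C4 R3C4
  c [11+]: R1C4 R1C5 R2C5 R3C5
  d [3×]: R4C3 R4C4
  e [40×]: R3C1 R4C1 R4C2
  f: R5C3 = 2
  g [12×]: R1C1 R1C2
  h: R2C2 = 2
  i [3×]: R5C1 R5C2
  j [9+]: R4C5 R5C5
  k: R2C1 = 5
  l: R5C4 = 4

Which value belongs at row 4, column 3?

3

K is a freebie, which forces R2C1 = 5.
Cage h is given, leaving R2C2 = 2.
Cage f is given, leaving R5C3 = 2.
Cage l is a single given cell, so R5C4 = 4.
Row 5 already has 4, which forces R5C5 = 5.
Cage e has product 40; hence R4C2 = 5.
Column 5 now contains 5, so R4C5 = 4.
The 4 cells of cage c must have sum 11, so R1C4 = 5.
Cage e has product 40, so R3C1 = 4.
Column 2 already has 5, so R3C2 = 1.
The two cells of cage a must have product 5; hence R3C3 = 5.
Row 3 now contains 1; hence R3C4 = 2.
Row 3 now contains 2, which forces R3C5 = 3.
4 is placed in row 4; hence R4C1 = 2.
Column 2 already has 1, so R5C2 = 3.
Column 1 already has 4, so R1C1 = 3.
Column 2 already has 3, leaving R1C2 = 4.
Row 1 already has 4, leaving R1C3 = 1.
The 4 cells of cage c must have sum 11, which forces R1C5 = 2.
Column 5 now contains 3, leaving R2C5 = 1.
Column 3 already has 1; hence R4C3 = 3.
3 is placed in row 4, which forces R4C4 = 1.
Row 5 already has 3, which forces R5C1 = 1.
Column 3 already has 3, leaving R2C3 = 4.
Row 2 already has 1, which forces R2C4 = 3.
The full grid is 3 4 1 5 2 / 5 2 4 3 1 / 4 1 5 2 3 / 2 5 3 1 4 / 1 3 2 4 5.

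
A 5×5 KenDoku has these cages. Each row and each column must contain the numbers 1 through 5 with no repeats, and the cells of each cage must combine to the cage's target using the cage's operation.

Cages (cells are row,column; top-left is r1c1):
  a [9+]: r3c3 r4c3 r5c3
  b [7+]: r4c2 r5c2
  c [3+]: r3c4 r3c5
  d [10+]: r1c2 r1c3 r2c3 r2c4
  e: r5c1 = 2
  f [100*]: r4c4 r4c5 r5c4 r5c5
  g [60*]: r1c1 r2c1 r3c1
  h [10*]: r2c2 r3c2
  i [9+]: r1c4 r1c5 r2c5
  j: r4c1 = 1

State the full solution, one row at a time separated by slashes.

Cage j is given, so r4c1 = 1.
E is a freebie, leaving r5c1 = 2.
In column 2, 1 can only go at r1c2, so r1c2 = 1.
Cage h needs two cells with product 10, leaving r2c2 = 2.
The pair r3c4/r3c5 in row 3 holds {1, 2}, leaving r3c2 = 5.
Cage b needs two cells with sum 7, leaving r4c2 = 3.
The 3 cells of cage a must have sum 9, so r4c3 = 2.
Cage b needs two cells with sum 7, which forces r5c2 = 4.
4 is placed in row 5, leaving r5c3 = 3.
The 4 cells of cage d must have sum 10; hence r2c3 = 1.
Column 3 now contains 3, so r3c3 = 4.
Column 3 already has 4; hence r1c3 = 5.
The 4 cells of cage d must have sum 10, so r2c4 = 3.
Row 2 already has 3, which forces r2c5 = 4.
Row 3 already has 4; hence r3c1 = 3.
Column 5 already has 4, leaving r4c5 = 5.
5 is placed in column 5, so r5c5 = 1.
Row 1 already has 5, so r1c1 = 4.
Cage i needs sum 9, which forces r1c4 = 2.
Cage i needs sum 9; hence r1c5 = 3.
Row 2 already has 4, so r2c1 = 5.
Cage c's pair has sum 3, which forces r3c4 = 1.
1 is placed in column 5, leaving r3c5 = 2.
Row 4 now contains 5; hence r4c4 = 4.
Row 5 now contains 1, leaving r5c4 = 5.

4 1 5 2 3 / 5 2 1 3 4 / 3 5 4 1 2 / 1 3 2 4 5 / 2 4 3 5 1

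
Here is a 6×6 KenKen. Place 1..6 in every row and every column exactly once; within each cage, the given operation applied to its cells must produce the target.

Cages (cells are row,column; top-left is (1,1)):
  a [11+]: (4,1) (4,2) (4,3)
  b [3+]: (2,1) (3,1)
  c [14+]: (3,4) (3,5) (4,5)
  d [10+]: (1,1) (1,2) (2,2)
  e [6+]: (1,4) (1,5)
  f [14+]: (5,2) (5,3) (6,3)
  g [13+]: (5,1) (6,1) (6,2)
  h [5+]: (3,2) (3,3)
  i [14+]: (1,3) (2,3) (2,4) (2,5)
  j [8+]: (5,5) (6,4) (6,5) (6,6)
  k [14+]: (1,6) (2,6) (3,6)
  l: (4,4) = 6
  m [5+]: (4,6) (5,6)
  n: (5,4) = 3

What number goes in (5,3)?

2

Cage l is a single given cell, leaving (4,4) = 6.
Cage n is given, leaving (5,4) = 3.
In row 4, 1 can only go at (4,6), so (4,6) = 1.
The two cells of cage m must have sum 5, leaving (5,6) = 4.
In row 4, 3 can only go at (4,5), so (4,5) = 3.
Cage c needs sum 14; hence (3,4) = 5.
The 3 cells of cage c must have sum 14, so (3,5) = 6.
Row 3 already has 6, so (3,6) = 3.
Column 6 already has 3; hence (6,6) = 2.
Cage j needs sum 8; hence (5,5) = 1.
Row 6 already has 2, so (6,4) = 1.
The 4 cells of cage j must have sum 8, which forces (6,5) = 4.
Cage e's pair has sum 6, leaving (1,4) = 4.
The two cells of cage e must have sum 6, which forces (1,5) = 2.
4 is placed in column 4, leaving (2,4) = 2.
Column 5 now contains 2; hence (2,5) = 5.
Row 2 now contains 5, which forces (2,6) = 6.
Column 6 already has 6, so (1,6) = 5.
2 is placed in row 2; hence (2,1) = 1.
Row 2 now contains 1; hence (2,3) = 4.
Cage b's pair has sum 3, leaving (3,1) = 2.
Column 3 now contains 4; hence (3,3) = 1.
2 is placed in column 1, which forces (5,1) = 5.
5 is placed in row 5, which forces (5,2) = 6.
Row 5 already has 6, so (5,3) = 2.
Column 2 now contains 6, which forces (6,2) = 5.
Cage d needs sum 10, leaving (1,1) = 6.
Cage d needs sum 10, leaving (1,2) = 1.
Cage i has sum 14, so (1,3) = 3.
Row 2 now contains 4; hence (2,2) = 3.
Row 3 now contains 1; hence (3,2) = 4.
Column 1 now contains 5, leaving (4,1) = 4.
Cage a needs sum 11, so (4,2) = 2.
2 is placed in column 3, which forces (4,3) = 5.
Cage g needs sum 13, leaving (6,1) = 3.
The 3 cells of cage f must have sum 14, leaving (6,3) = 6.
Completed grid: 6 1 3 4 2 5 / 1 3 4 2 5 6 / 2 4 1 5 6 3 / 4 2 5 6 3 1 / 5 6 2 3 1 4 / 3 5 6 1 4 2.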